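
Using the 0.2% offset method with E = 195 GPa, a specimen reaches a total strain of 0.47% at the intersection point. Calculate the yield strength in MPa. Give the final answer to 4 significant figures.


Offset strain = 0.002
Elastic strain at yield = total_strain - offset = 4.7e-03 - 0.002 = 2.7e-03
sigma_y = E * elastic_strain = 195000 * 2.7e-03
sigma_y = 526.5 MPa


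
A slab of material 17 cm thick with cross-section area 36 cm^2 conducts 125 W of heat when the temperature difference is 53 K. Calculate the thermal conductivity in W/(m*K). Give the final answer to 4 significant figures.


k = Q*L / (A*dT)
L = 0.17 m, A = 3.6e-03 m^2
k = 125 * 0.17 / (3.6e-03 * 53)
k = 111.4 W/(m*K)


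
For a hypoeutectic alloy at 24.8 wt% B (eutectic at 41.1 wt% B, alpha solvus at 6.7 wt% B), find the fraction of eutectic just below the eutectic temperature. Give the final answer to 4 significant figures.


f_primary = (C_e - C0) / (C_e - C_alpha_max)
f_primary = (41.1 - 24.8) / (41.1 - 6.7)
f_primary = 0.473837
f_eutectic = 1 - 0.473837 = 0.5262


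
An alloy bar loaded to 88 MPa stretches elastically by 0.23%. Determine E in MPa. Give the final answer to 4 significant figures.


E = sigma / epsilon
epsilon = 0.23% = 2.3e-03
E = 88 / 2.3e-03
E = 38260 MPa


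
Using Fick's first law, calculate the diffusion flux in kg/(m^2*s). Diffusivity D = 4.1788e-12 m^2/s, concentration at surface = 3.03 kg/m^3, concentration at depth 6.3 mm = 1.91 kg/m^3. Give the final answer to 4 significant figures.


J = -D * (dC/dx) = D * (C1 - C2) / dx
J = 4.1788e-12 * (3.03 - 1.91) / 6.3e-03
J = 7.429e-10 kg/(m^2*s)


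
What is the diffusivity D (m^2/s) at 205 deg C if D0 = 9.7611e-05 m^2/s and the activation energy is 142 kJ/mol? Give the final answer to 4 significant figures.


D = D0 * exp(-Qd / (R*T))
T = 478.15 K
D = 9.7611e-05 * exp(-142e3 / (8.314 * 478.15))
D = 2.995e-20 m^2/s


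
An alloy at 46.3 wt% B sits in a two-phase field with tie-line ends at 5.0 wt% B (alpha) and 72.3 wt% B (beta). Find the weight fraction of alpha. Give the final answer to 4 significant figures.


f_alpha = (C_beta - C0) / (C_beta - C_alpha)
f_alpha = (72.3 - 46.3) / (72.3 - 5.0)
f_alpha = 0.3863


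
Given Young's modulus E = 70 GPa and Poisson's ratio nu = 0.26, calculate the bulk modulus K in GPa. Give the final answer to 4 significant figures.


K = E / (3*(1-2*nu))
K = 70 / (3*(1-2*0.26))
K = 48.61 GPa


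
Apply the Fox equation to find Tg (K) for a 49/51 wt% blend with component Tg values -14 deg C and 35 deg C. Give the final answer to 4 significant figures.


1/Tg = w1/Tg1 + w2/Tg2 (in Kelvin)
Tg1 = 259.15 K, Tg2 = 308.15 K
1/Tg = 0.49/259.15 + 0.51/308.15
Tg = 282 K


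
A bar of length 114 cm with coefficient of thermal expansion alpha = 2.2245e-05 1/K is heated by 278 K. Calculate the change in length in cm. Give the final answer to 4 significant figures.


dL = L0 * alpha * dT
dL = 114 * 2.2245e-05 * 278
dL = 0.705 cm


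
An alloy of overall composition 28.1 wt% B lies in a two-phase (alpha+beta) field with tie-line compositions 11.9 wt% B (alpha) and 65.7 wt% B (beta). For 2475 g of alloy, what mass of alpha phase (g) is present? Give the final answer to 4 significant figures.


f_alpha = (C_beta - C0) / (C_beta - C_alpha)
f_alpha = (65.7 - 28.1) / (65.7 - 11.9) = 0.698885
m_alpha = f_alpha * m_total = 0.698885 * 2475 = 1730 g


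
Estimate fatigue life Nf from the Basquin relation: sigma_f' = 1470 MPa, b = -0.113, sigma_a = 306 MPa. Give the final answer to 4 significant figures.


sigma_a = sigma_f' * (2*Nf)^b
2*Nf = (sigma_a / sigma_f')^(1/b)
2*Nf = (306 / 1470)^(1/-0.113)
2*Nf = 1.07602e+06
Nf = 538000 cycles


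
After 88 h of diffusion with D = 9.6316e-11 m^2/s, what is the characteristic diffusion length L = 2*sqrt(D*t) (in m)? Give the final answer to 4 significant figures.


t = 88 hr = 316800 s
Diffusion length = 2*sqrt(D*t)
= 2*sqrt(9.6316e-11 * 316800)
= 0.01105 m


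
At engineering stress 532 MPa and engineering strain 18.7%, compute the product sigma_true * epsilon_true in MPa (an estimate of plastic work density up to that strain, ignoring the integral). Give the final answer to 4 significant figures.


sigma_true = sigma_eng * (1 + epsilon_eng)
sigma_true = 532 * (1 + 0.187) = 631.484 MPa
epsilon_true = ln(1 + epsilon_eng)
epsilon_true = ln(1 + 0.187) = 0.171429
sigma_true * epsilon_true = 631.484 * 0.171429 = 108.3 MPa


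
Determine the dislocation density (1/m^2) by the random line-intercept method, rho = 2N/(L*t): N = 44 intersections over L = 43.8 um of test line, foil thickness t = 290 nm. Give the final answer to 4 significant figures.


rho = 2N / (L * t)
L = 43.8 um = 4.38e-05 m, t = 290 nm = 2.9e-07 m
rho = 2 * 44 / (4.38e-05 * 2.9e-07)
rho = 6.928e+12 1/m^2


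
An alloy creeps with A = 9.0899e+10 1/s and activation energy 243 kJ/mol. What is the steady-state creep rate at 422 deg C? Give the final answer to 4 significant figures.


rate = A * exp(-Q / (R*T))
T = 422 + 273.15 = 695.15 K
rate = 9.0899e+10 * exp(-243e3 / (8.314 * 695.15))
rate = 4.995e-08 1/s


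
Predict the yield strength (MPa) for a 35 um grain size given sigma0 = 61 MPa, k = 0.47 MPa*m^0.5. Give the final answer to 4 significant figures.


sigma_y = sigma0 + k / sqrt(d)
d = 35 um = 3.5e-05 m
sigma_y = 61 + 0.47 / sqrt(3.5e-05)
sigma_y = 140.4 MPa


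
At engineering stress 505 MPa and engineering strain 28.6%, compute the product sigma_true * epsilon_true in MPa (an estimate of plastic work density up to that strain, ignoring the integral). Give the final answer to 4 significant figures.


sigma_true = sigma_eng * (1 + epsilon_eng)
sigma_true = 505 * (1 + 0.286) = 649.43 MPa
epsilon_true = ln(1 + epsilon_eng)
epsilon_true = ln(1 + 0.286) = 0.251537
sigma_true * epsilon_true = 649.43 * 0.251537 = 163.4 MPa


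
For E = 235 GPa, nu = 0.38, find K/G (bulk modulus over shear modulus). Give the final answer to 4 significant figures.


G = E / (2*(1+nu))
G = 235 / (2*(1+0.38)) = 85.1449 GPa
K = E / (3*(1-2*nu))
K = 235 / (3*(1-2*0.38)) = 326.389 GPa
K/G = 326.389 / 85.1449 = 3.833


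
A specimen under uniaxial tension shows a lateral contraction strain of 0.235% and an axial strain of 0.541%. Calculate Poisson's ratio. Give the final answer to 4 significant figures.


nu = -epsilon_lat / epsilon_axial
Lateral strain is contraction (negative), so using magnitudes:
nu = 0.235 / 0.541
nu = 0.4344


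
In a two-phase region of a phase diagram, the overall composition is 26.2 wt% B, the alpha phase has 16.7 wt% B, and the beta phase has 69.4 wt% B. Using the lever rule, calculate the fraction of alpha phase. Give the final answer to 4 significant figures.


f_alpha = (C_beta - C0) / (C_beta - C_alpha)
f_alpha = (69.4 - 26.2) / (69.4 - 16.7)
f_alpha = 0.8197


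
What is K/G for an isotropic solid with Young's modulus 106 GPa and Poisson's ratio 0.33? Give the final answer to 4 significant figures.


G = E / (2*(1+nu))
G = 106 / (2*(1+0.33)) = 39.8496 GPa
K = E / (3*(1-2*nu))
K = 106 / (3*(1-2*0.33)) = 103.922 GPa
K/G = 103.922 / 39.8496 = 2.608


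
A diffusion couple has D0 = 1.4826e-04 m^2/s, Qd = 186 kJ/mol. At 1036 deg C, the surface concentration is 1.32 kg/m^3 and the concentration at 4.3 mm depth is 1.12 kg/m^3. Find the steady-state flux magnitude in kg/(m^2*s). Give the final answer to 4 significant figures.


Step 1: D = D0 * exp(-Qd/(R*T))
T = 1036 + 273.15 = 1309.15 K
D = 1.4826e-04 * exp(-186e3 / (8.314 * 1309.15)) = 5.6159e-12 m^2/s
Step 2: J = D * (C1 - C2) / dx
J = 5.6159e-12 * (1.32 - 1.12) / 4.3e-03
J = 2.612e-10 kg/(m^2*s)


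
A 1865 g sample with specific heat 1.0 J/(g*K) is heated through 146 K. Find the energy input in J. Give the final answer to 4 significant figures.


Q = m * cp * dT
Q = 1865 * 1.0 * 146
Q = 272300 J


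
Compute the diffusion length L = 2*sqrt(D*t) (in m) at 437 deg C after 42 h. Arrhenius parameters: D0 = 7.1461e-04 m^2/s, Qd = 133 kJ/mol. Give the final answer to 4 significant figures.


Step 1: D = D0 * exp(-Qd/(R*T))
T = 710.15 K
D = 7.1461e-04 * exp(-133e3 / (8.314 * 710.15)) = 1.17756e-13 m^2/s
Step 2: L = 2*sqrt(D*t)
t = 42 h = 151200 s
L = 2*sqrt(1.17756e-13 * 151200) = 2.669e-04 m


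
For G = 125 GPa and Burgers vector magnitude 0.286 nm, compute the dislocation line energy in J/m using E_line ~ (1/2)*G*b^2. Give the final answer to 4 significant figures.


E = G*b^2/2
b = 0.286 nm = 2.86e-10 m
G = 125 GPa = 1.25e+11 Pa
E = 0.5 * 1.25e+11 * (2.86e-10)^2
E = 5.112e-09 J/m


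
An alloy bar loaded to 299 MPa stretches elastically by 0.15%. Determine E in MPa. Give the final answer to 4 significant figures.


E = sigma / epsilon
epsilon = 0.15% = 1.5e-03
E = 299 / 1.5e-03
E = 199300 MPa


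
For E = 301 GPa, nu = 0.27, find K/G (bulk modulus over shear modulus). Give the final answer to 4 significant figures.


G = E / (2*(1+nu))
G = 301 / (2*(1+0.27)) = 118.504 GPa
K = E / (3*(1-2*nu))
K = 301 / (3*(1-2*0.27)) = 218.116 GPa
K/G = 218.116 / 118.504 = 1.841


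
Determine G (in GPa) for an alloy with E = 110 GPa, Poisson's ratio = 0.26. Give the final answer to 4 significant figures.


G = E / (2*(1+nu))
G = 110 / (2*(1+0.26))
G = 43.65 GPa


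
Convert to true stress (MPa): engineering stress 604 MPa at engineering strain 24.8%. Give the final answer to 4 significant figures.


sigma_true = sigma_eng * (1 + epsilon_eng)
sigma_true = 604 * (1 + 0.248)
sigma_true = 753.8 MPa


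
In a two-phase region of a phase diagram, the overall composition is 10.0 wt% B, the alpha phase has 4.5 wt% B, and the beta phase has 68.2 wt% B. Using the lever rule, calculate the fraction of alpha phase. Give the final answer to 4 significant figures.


f_alpha = (C_beta - C0) / (C_beta - C_alpha)
f_alpha = (68.2 - 10.0) / (68.2 - 4.5)
f_alpha = 0.9137


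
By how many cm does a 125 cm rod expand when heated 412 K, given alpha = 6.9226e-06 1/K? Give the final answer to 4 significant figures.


dL = L0 * alpha * dT
dL = 125 * 6.9226e-06 * 412
dL = 0.3565 cm


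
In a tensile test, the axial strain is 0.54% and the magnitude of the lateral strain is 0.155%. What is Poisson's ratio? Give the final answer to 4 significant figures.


nu = -epsilon_lat / epsilon_axial
Lateral strain is contraction (negative), so using magnitudes:
nu = 0.155 / 0.54
nu = 0.287


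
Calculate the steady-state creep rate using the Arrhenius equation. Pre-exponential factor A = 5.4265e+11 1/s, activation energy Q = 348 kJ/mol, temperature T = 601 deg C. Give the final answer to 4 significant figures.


rate = A * exp(-Q / (R*T))
T = 601 + 273.15 = 874.15 K
rate = 5.4265e+11 * exp(-348e3 / (8.314 * 874.15))
rate = 8.692e-10 1/s


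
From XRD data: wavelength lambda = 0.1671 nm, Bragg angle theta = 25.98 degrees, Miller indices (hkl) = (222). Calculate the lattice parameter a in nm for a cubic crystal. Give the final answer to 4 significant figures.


d = lambda / (2*sin(theta))
d = 0.1671 / (2*sin(25.98 deg))
d = 0.190728 nm
a = d * sqrt(h^2+k^2+l^2) = 0.190728 * sqrt(12)
a = 0.6607 nm


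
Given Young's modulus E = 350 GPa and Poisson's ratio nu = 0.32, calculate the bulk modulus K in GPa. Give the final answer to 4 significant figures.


K = E / (3*(1-2*nu))
K = 350 / (3*(1-2*0.32))
K = 324.1 GPa


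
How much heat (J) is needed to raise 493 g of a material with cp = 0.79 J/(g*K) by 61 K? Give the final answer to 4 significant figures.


Q = m * cp * dT
Q = 493 * 0.79 * 61
Q = 23760 J


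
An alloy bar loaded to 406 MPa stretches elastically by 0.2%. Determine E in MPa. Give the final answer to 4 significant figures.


E = sigma / epsilon
epsilon = 0.2% = 2e-03
E = 406 / 2e-03
E = 203000 MPa


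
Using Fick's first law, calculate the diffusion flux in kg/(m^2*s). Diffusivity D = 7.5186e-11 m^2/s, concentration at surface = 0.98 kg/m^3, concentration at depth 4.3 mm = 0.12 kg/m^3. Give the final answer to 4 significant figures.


J = -D * (dC/dx) = D * (C1 - C2) / dx
J = 7.5186e-11 * (0.98 - 0.12) / 4.3e-03
J = 1.504e-08 kg/(m^2*s)


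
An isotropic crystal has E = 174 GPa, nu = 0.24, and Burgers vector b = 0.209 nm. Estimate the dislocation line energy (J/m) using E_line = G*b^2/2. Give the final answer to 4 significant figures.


Step 1: G = E / (2*(1+nu))
G = 174 / (2*(1+0.24)) = 70.1613 GPa = 7.01613e+10 Pa
Step 2: E_line = G*b^2/2
b = 0.209 nm = 2.09e-10 m
E_line = 0.5 * 7.01613e+10 * (2.09e-10)^2 = 1.532e-09 J/m


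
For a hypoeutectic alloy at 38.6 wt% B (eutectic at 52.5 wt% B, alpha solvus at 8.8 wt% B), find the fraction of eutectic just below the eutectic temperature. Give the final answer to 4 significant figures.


f_primary = (C_e - C0) / (C_e - C_alpha_max)
f_primary = (52.5 - 38.6) / (52.5 - 8.8)
f_primary = 0.318078
f_eutectic = 1 - 0.318078 = 0.6819


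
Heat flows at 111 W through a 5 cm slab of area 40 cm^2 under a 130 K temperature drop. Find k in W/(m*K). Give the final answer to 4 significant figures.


k = Q*L / (A*dT)
L = 0.05 m, A = 4e-03 m^2
k = 111 * 0.05 / (4e-03 * 130)
k = 10.67 W/(m*K)


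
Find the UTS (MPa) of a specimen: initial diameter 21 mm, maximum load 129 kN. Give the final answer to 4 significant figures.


A0 = pi*(d/2)^2 = pi*(21/2)^2 = 346.361 mm^2
UTS = F_max / A0 = 129*1000 / 346.361
UTS = 372.4 MPa


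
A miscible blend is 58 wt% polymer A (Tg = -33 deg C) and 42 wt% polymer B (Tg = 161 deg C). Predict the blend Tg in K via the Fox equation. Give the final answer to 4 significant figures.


1/Tg = w1/Tg1 + w2/Tg2 (in Kelvin)
Tg1 = 240.15 K, Tg2 = 434.15 K
1/Tg = 0.58/240.15 + 0.42/434.15
Tg = 295.6 K


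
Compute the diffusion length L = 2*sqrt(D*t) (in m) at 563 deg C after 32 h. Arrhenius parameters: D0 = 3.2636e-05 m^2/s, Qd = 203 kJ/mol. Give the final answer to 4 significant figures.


Step 1: D = D0 * exp(-Qd/(R*T))
T = 836.15 K
D = 3.2636e-05 * exp(-203e3 / (8.314 * 836.15)) = 6.78803e-18 m^2/s
Step 2: L = 2*sqrt(D*t)
t = 32 h = 115200 s
L = 2*sqrt(6.78803e-18 * 115200) = 1.769e-06 m


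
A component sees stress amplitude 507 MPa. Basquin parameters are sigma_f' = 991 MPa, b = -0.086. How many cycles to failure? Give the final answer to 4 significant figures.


sigma_a = sigma_f' * (2*Nf)^b
2*Nf = (sigma_a / sigma_f')^(1/b)
2*Nf = (507 / 991)^(1/-0.086)
2*Nf = 2423.73
Nf = 1212 cycles


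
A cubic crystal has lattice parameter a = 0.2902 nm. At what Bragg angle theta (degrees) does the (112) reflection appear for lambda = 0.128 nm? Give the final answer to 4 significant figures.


d = a / sqrt(h^2+k^2+l^2)
d = 0.2902 / sqrt(6) = 0.118474 nm
lambda = 2*d*sin(theta)  =>  sin(theta) = lambda / (2*d)
sin(theta) = 0.128 / (2 * 0.118474) = 0.540204
theta = 32.7 deg


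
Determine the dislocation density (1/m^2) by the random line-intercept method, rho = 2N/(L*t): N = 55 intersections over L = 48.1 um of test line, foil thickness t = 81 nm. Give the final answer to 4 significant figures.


rho = 2N / (L * t)
L = 48.1 um = 4.81e-05 m, t = 81 nm = 8.1e-08 m
rho = 2 * 55 / (4.81e-05 * 8.1e-08)
rho = 2.823e+13 1/m^2


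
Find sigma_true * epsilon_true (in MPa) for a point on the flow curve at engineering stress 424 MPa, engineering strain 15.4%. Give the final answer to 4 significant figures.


sigma_true = sigma_eng * (1 + epsilon_eng)
sigma_true = 424 * (1 + 0.154) = 489.296 MPa
epsilon_true = ln(1 + epsilon_eng)
epsilon_true = ln(1 + 0.154) = 0.143234
sigma_true * epsilon_true = 489.296 * 0.143234 = 70.08 MPa


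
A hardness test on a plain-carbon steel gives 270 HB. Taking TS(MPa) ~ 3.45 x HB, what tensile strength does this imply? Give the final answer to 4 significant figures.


TS (MPa) = 3.45 * HB
TS = 3.45 * 270
TS = 931.5 MPa


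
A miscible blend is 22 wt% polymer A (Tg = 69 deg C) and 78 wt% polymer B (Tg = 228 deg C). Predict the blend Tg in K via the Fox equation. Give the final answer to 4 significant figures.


1/Tg = w1/Tg1 + w2/Tg2 (in Kelvin)
Tg1 = 342.15 K, Tg2 = 501.15 K
1/Tg = 0.22/342.15 + 0.78/501.15
Tg = 454.7 K


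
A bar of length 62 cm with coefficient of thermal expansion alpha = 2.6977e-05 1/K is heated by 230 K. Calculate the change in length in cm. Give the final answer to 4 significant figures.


dL = L0 * alpha * dT
dL = 62 * 2.6977e-05 * 230
dL = 0.3847 cm


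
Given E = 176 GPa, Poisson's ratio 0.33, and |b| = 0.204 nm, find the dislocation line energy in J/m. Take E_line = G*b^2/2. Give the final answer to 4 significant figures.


Step 1: G = E / (2*(1+nu))
G = 176 / (2*(1+0.33)) = 66.1654 GPa = 6.61654e+10 Pa
Step 2: E_line = G*b^2/2
b = 0.204 nm = 2.04e-10 m
E_line = 0.5 * 6.61654e+10 * (2.04e-10)^2 = 1.377e-09 J/m


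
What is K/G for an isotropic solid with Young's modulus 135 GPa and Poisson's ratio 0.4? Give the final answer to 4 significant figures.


G = E / (2*(1+nu))
G = 135 / (2*(1+0.4)) = 48.2143 GPa
K = E / (3*(1-2*nu))
K = 135 / (3*(1-2*0.4)) = 225 GPa
K/G = 225 / 48.2143 = 4.667


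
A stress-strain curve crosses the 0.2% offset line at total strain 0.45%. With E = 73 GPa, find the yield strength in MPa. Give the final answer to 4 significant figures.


Offset strain = 0.002
Elastic strain at yield = total_strain - offset = 4.5e-03 - 0.002 = 2.5e-03
sigma_y = E * elastic_strain = 73000 * 2.5e-03
sigma_y = 182.5 MPa


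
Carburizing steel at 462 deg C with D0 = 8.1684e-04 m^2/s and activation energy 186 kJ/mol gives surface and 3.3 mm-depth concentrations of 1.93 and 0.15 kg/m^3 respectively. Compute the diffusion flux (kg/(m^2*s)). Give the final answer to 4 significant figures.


Step 1: D = D0 * exp(-Qd/(R*T))
T = 462 + 273.15 = 735.15 K
D = 8.1684e-04 * exp(-186e3 / (8.314 * 735.15)) = 4.96358e-17 m^2/s
Step 2: J = D * (C1 - C2) / dx
J = 4.96358e-17 * (1.93 - 0.15) / 3.3e-03
J = 2.677e-14 kg/(m^2*s)


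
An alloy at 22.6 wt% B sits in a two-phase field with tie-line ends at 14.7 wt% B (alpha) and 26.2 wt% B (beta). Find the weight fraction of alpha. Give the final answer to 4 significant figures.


f_alpha = (C_beta - C0) / (C_beta - C_alpha)
f_alpha = (26.2 - 22.6) / (26.2 - 14.7)
f_alpha = 0.313


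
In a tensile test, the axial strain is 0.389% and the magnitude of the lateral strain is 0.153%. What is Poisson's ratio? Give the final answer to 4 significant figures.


nu = -epsilon_lat / epsilon_axial
Lateral strain is contraction (negative), so using magnitudes:
nu = 0.153 / 0.389
nu = 0.3933


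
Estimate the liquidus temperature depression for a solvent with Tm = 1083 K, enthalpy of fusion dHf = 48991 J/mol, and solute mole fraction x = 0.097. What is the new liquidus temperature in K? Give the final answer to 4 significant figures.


dT = R*Tm^2*x / dHf
dT = 8.314 * 1083^2 * 0.097 / 48991
dT = 19.3073 K
T_new = 1083 - 19.3073 = 1064 K


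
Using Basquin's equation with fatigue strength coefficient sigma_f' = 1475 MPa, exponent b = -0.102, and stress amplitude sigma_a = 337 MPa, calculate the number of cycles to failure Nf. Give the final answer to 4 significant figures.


sigma_a = sigma_f' * (2*Nf)^b
2*Nf = (sigma_a / sigma_f')^(1/b)
2*Nf = (337 / 1475)^(1/-0.102)
2*Nf = 1.93154e+06
Nf = 965800 cycles


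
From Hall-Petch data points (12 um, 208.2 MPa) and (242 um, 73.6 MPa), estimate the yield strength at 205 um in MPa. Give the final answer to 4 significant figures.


sigma_y = sigma0 + k / sqrt(d)
1/sqrt(d1) = 1/sqrt(1.2e-05) = 288.675;  1/sqrt(d2) = 64.2824
k = (sigma1 - sigma2) / (1/sqrt(d1) - 1/sqrt(d2)) = (208.2 - 73.6) / (288.675 - 64.2824) = 0.599841 MPa*m^0.5
sigma0 = sigma1 - k/sqrt(d1) = 208.2 - 0.599841*288.675 = 35.0407 MPa
sigma_y(d3) = 35.0407 + 0.599841 / sqrt(2.05e-04) = 76.94 MPa


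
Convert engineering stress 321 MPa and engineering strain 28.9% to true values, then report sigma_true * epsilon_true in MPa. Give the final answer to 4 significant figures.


sigma_true = sigma_eng * (1 + epsilon_eng)
sigma_true = 321 * (1 + 0.289) = 413.769 MPa
epsilon_true = ln(1 + epsilon_eng)
epsilon_true = ln(1 + 0.289) = 0.253867
sigma_true * epsilon_true = 413.769 * 0.253867 = 105 MPa


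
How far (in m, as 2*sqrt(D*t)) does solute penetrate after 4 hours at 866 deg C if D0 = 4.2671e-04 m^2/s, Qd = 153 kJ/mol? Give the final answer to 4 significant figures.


Step 1: D = D0 * exp(-Qd/(R*T))
T = 1139.15 K
D = 4.2671e-04 * exp(-153e3 / (8.314 * 1139.15)) = 4.11349e-11 m^2/s
Step 2: L = 2*sqrt(D*t)
t = 4 h = 14400 s
L = 2*sqrt(4.11349e-11 * 14400) = 1.539e-03 m


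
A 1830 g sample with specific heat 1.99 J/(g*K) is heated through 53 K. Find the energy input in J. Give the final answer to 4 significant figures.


Q = m * cp * dT
Q = 1830 * 1.99 * 53
Q = 193000 J


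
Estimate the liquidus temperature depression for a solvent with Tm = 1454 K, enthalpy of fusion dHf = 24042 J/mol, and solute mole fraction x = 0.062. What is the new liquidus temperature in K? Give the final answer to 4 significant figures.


dT = R*Tm^2*x / dHf
dT = 8.314 * 1454^2 * 0.062 / 24042
dT = 45.3273 K
T_new = 1454 - 45.3273 = 1409 K


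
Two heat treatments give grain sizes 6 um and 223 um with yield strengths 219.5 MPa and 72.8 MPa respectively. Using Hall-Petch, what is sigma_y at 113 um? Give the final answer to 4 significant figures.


sigma_y = sigma0 + k / sqrt(d)
1/sqrt(d1) = 1/sqrt(6e-06) = 408.248;  1/sqrt(d2) = 66.965
k = (sigma1 - sigma2) / (1/sqrt(d1) - 1/sqrt(d2)) = (219.5 - 72.8) / (408.248 - 66.965) = 0.429848 MPa*m^0.5
sigma0 = sigma1 - k/sqrt(d1) = 219.5 - 0.429848*408.248 = 44.0152 MPa
sigma_y(d3) = 44.0152 + 0.429848 / sqrt(1.13e-04) = 84.45 MPa


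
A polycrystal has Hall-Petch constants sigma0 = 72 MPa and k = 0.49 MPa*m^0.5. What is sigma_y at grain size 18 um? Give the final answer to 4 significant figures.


sigma_y = sigma0 + k / sqrt(d)
d = 18 um = 1.8e-05 m
sigma_y = 72 + 0.49 / sqrt(1.8e-05)
sigma_y = 187.5 MPa


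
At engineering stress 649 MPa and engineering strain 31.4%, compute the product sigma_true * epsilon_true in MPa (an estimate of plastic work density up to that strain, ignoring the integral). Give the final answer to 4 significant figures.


sigma_true = sigma_eng * (1 + epsilon_eng)
sigma_true = 649 * (1 + 0.314) = 852.786 MPa
epsilon_true = ln(1 + epsilon_eng)
epsilon_true = ln(1 + 0.314) = 0.273076
sigma_true * epsilon_true = 852.786 * 0.273076 = 232.9 MPa


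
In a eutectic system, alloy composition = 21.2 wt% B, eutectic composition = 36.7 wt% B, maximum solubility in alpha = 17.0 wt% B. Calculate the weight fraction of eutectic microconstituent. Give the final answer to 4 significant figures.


f_primary = (C_e - C0) / (C_e - C_alpha_max)
f_primary = (36.7 - 21.2) / (36.7 - 17.0)
f_primary = 0.786802
f_eutectic = 1 - 0.786802 = 0.2132


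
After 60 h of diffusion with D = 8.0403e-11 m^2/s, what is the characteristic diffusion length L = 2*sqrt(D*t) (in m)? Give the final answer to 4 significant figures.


t = 60 hr = 216000 s
Diffusion length = 2*sqrt(D*t)
= 2*sqrt(8.0403e-11 * 216000)
= 8.335e-03 m


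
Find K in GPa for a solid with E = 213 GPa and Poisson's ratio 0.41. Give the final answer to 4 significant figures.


K = E / (3*(1-2*nu))
K = 213 / (3*(1-2*0.41))
K = 394.4 GPa


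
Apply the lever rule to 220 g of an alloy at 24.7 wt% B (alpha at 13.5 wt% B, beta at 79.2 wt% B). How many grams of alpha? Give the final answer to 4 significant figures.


f_alpha = (C_beta - C0) / (C_beta - C_alpha)
f_alpha = (79.2 - 24.7) / (79.2 - 13.5) = 0.829528
m_alpha = f_alpha * m_total = 0.829528 * 220 = 182.5 g


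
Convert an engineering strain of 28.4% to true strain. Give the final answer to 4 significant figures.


epsilon_true = ln(1 + epsilon_eng)
epsilon_true = ln(1 + 0.284)
epsilon_true = 0.25


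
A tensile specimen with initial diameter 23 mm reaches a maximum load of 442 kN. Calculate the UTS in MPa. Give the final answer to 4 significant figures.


A0 = pi*(d/2)^2 = pi*(23/2)^2 = 415.476 mm^2
UTS = F_max / A0 = 442*1000 / 415.476
UTS = 1064 MPa


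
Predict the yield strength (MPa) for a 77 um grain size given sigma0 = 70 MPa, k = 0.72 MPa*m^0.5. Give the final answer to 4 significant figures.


sigma_y = sigma0 + k / sqrt(d)
d = 77 um = 7.7e-05 m
sigma_y = 70 + 0.72 / sqrt(7.7e-05)
sigma_y = 152.1 MPa


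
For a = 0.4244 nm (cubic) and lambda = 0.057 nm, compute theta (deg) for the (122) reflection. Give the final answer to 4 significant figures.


d = a / sqrt(h^2+k^2+l^2)
d = 0.4244 / sqrt(9) = 0.141467 nm
lambda = 2*d*sin(theta)  =>  sin(theta) = lambda / (2*d)
sin(theta) = 0.057 / (2 * 0.141467) = 0.201461
theta = 11.62 deg


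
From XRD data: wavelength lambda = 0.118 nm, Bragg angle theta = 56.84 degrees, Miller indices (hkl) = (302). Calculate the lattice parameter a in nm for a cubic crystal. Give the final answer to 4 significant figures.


d = lambda / (2*sin(theta))
d = 0.118 / (2*sin(56.84 deg))
d = 0.0704775 nm
a = d * sqrt(h^2+k^2+l^2) = 0.0704775 * sqrt(13)
a = 0.2541 nm


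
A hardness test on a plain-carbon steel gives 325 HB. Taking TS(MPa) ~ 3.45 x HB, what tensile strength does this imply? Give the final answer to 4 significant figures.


TS (MPa) = 3.45 * HB
TS = 3.45 * 325
TS = 1121 MPa


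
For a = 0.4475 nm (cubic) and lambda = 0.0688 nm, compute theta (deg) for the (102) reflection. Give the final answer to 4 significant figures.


d = a / sqrt(h^2+k^2+l^2)
d = 0.4475 / sqrt(5) = 0.200128 nm
lambda = 2*d*sin(theta)  =>  sin(theta) = lambda / (2*d)
sin(theta) = 0.0688 / (2 * 0.200128) = 0.17189
theta = 9.898 deg


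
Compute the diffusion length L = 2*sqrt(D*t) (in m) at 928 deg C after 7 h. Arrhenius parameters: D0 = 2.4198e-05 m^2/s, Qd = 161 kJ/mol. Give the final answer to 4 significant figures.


Step 1: D = D0 * exp(-Qd/(R*T))
T = 1201.15 K
D = 2.4198e-05 * exp(-161e3 / (8.314 * 1201.15)) = 2.4104e-12 m^2/s
Step 2: L = 2*sqrt(D*t)
t = 7 h = 25200 s
L = 2*sqrt(2.4104e-12 * 25200) = 4.929e-04 m


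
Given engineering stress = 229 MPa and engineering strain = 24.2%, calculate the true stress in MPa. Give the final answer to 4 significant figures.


sigma_true = sigma_eng * (1 + epsilon_eng)
sigma_true = 229 * (1 + 0.242)
sigma_true = 284.4 MPa


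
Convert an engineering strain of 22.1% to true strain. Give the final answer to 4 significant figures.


epsilon_true = ln(1 + epsilon_eng)
epsilon_true = ln(1 + 0.221)
epsilon_true = 0.1997


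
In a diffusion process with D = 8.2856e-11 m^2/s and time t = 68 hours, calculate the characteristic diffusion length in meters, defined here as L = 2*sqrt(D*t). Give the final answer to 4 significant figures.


t = 68 hr = 244800 s
Diffusion length = 2*sqrt(D*t)
= 2*sqrt(8.2856e-11 * 244800)
= 9.007e-03 m


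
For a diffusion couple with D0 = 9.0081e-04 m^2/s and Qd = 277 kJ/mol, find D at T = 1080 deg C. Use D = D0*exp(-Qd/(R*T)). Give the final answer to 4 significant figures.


D = D0 * exp(-Qd / (R*T))
T = 1353.15 K
D = 9.0081e-04 * exp(-277e3 / (8.314 * 1353.15))
D = 1.826e-14 m^2/s


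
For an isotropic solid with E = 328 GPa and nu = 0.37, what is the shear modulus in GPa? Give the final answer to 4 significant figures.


G = E / (2*(1+nu))
G = 328 / (2*(1+0.37))
G = 119.7 GPa


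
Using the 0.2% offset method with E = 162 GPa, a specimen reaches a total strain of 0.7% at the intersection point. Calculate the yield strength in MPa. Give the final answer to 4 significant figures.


Offset strain = 0.002
Elastic strain at yield = total_strain - offset = 7e-03 - 0.002 = 5e-03
sigma_y = E * elastic_strain = 162000 * 5e-03
sigma_y = 810 MPa


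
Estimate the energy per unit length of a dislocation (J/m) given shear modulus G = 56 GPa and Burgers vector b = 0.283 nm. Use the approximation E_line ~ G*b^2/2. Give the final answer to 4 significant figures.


E = G*b^2/2
b = 0.283 nm = 2.83e-10 m
G = 56 GPa = 5.6e+10 Pa
E = 0.5 * 5.6e+10 * (2.83e-10)^2
E = 2.242e-09 J/m


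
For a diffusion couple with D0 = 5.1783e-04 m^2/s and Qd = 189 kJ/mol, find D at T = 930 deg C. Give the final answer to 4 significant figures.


D = D0 * exp(-Qd / (R*T))
T = 1203.15 K
D = 5.1783e-04 * exp(-189e3 / (8.314 * 1203.15))
D = 3.225e-12 m^2/s


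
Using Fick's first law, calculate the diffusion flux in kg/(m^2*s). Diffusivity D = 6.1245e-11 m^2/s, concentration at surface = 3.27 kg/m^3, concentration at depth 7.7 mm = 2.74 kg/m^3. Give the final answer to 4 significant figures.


J = -D * (dC/dx) = D * (C1 - C2) / dx
J = 6.1245e-11 * (3.27 - 2.74) / 7.7e-03
J = 4.216e-09 kg/(m^2*s)


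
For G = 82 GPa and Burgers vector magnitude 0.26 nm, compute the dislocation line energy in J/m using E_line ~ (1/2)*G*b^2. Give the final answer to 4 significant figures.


E = G*b^2/2
b = 0.26 nm = 2.6e-10 m
G = 82 GPa = 8.2e+10 Pa
E = 0.5 * 8.2e+10 * (2.6e-10)^2
E = 2.772e-09 J/m


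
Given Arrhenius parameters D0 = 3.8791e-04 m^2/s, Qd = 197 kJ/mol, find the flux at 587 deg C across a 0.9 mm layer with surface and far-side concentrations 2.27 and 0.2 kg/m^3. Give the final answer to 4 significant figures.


Step 1: D = D0 * exp(-Qd/(R*T))
T = 587 + 273.15 = 860.15 K
D = 3.8791e-04 * exp(-197e3 / (8.314 * 860.15)) = 4.21705e-16 m^2/s
Step 2: J = D * (C1 - C2) / dx
J = 4.21705e-16 * (2.27 - 0.2) / 9e-04
J = 9.699e-13 kg/(m^2*s)


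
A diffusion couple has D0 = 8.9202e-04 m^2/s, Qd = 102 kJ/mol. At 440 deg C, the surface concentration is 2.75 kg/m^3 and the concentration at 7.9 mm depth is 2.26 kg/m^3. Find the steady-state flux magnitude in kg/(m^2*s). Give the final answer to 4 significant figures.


Step 1: D = D0 * exp(-Qd/(R*T))
T = 440 + 273.15 = 713.15 K
D = 8.9202e-04 * exp(-102e3 / (8.314 * 713.15)) = 3.01383e-11 m^2/s
Step 2: J = D * (C1 - C2) / dx
J = 3.01383e-11 * (2.75 - 2.26) / 7.9e-03
J = 1.869e-09 kg/(m^2*s)


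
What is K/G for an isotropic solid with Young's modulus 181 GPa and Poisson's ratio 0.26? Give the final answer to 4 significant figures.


G = E / (2*(1+nu))
G = 181 / (2*(1+0.26)) = 71.8254 GPa
K = E / (3*(1-2*nu))
K = 181 / (3*(1-2*0.26)) = 125.694 GPa
K/G = 125.694 / 71.8254 = 1.75


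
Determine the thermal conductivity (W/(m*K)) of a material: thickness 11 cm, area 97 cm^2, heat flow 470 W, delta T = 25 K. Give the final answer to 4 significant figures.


k = Q*L / (A*dT)
L = 0.11 m, A = 9.7e-03 m^2
k = 470 * 0.11 / (9.7e-03 * 25)
k = 213.2 W/(m*K)


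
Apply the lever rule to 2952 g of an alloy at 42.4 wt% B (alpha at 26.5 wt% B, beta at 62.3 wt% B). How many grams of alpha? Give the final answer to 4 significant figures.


f_alpha = (C_beta - C0) / (C_beta - C_alpha)
f_alpha = (62.3 - 42.4) / (62.3 - 26.5) = 0.555866
m_alpha = f_alpha * m_total = 0.555866 * 2952 = 1641 g


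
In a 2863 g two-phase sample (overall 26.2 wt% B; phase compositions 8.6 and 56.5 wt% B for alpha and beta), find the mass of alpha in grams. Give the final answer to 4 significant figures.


f_alpha = (C_beta - C0) / (C_beta - C_alpha)
f_alpha = (56.5 - 26.2) / (56.5 - 8.6) = 0.632568
m_alpha = f_alpha * m_total = 0.632568 * 2863 = 1811 g


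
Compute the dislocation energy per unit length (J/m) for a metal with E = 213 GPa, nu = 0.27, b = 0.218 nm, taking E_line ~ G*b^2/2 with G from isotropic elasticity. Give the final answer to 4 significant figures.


Step 1: G = E / (2*(1+nu))
G = 213 / (2*(1+0.27)) = 83.8583 GPa = 8.38583e+10 Pa
Step 2: E_line = G*b^2/2
b = 0.218 nm = 2.18e-10 m
E_line = 0.5 * 8.38583e+10 * (2.18e-10)^2 = 1.993e-09 J/m


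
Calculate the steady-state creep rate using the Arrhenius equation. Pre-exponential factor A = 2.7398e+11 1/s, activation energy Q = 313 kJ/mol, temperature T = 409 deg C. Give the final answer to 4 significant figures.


rate = A * exp(-Q / (R*T))
T = 409 + 273.15 = 682.15 K
rate = 2.7398e+11 * exp(-313e3 / (8.314 * 682.15))
rate = 2.947e-13 1/s


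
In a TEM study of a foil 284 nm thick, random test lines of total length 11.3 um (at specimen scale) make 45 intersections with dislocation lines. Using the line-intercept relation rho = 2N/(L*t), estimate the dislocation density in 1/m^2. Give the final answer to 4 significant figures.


rho = 2N / (L * t)
L = 11.3 um = 1.13e-05 m, t = 284 nm = 2.84e-07 m
rho = 2 * 45 / (1.13e-05 * 2.84e-07)
rho = 2.804e+13 1/m^2


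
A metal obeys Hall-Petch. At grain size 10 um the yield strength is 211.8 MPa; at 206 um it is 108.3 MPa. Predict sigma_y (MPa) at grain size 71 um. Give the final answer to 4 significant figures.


sigma_y = sigma0 + k / sqrt(d)
1/sqrt(d1) = 1/sqrt(1e-05) = 316.228;  1/sqrt(d2) = 69.6733
k = (sigma1 - sigma2) / (1/sqrt(d1) - 1/sqrt(d2)) = (211.8 - 108.3) / (316.228 - 69.6733) = 0.419786 MPa*m^0.5
sigma0 = sigma1 - k/sqrt(d1) = 211.8 - 0.419786*316.228 = 79.0522 MPa
sigma_y(d3) = 79.0522 + 0.419786 / sqrt(7.1e-05) = 128.9 MPa


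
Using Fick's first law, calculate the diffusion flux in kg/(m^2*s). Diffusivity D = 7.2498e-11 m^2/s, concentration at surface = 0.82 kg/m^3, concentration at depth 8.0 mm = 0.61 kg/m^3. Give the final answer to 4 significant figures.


J = -D * (dC/dx) = D * (C1 - C2) / dx
J = 7.2498e-11 * (0.82 - 0.61) / 8e-03
J = 1.903e-09 kg/(m^2*s)


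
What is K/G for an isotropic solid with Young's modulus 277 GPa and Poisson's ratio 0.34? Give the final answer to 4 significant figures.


G = E / (2*(1+nu))
G = 277 / (2*(1+0.34)) = 103.358 GPa
K = E / (3*(1-2*nu))
K = 277 / (3*(1-2*0.34)) = 288.542 GPa
K/G = 288.542 / 103.358 = 2.792


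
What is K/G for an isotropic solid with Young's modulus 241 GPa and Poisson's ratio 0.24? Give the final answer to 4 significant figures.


G = E / (2*(1+nu))
G = 241 / (2*(1+0.24)) = 97.1774 GPa
K = E / (3*(1-2*nu))
K = 241 / (3*(1-2*0.24)) = 154.487 GPa
K/G = 154.487 / 97.1774 = 1.59


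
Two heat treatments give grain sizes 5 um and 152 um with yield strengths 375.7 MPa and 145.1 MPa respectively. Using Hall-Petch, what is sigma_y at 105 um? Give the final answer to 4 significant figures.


sigma_y = sigma0 + k / sqrt(d)
1/sqrt(d1) = 1/sqrt(5e-06) = 447.214;  1/sqrt(d2) = 81.1107
k = (sigma1 - sigma2) / (1/sqrt(d1) - 1/sqrt(d2)) = (375.7 - 145.1) / (447.214 - 81.1107) = 0.629878 MPa*m^0.5
sigma0 = sigma1 - k/sqrt(d1) = 375.7 - 0.629878*447.214 = 94.0102 MPa
sigma_y(d3) = 94.0102 + 0.629878 / sqrt(1.05e-04) = 155.5 MPa


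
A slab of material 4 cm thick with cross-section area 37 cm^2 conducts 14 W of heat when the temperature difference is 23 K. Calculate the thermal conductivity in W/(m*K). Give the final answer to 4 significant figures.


k = Q*L / (A*dT)
L = 0.04 m, A = 3.7e-03 m^2
k = 14 * 0.04 / (3.7e-03 * 23)
k = 6.58 W/(m*K)


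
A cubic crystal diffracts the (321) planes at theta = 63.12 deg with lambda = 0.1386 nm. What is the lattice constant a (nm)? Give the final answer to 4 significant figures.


d = lambda / (2*sin(theta))
d = 0.1386 / (2*sin(63.12 deg))
d = 0.0776945 nm
a = d * sqrt(h^2+k^2+l^2) = 0.0776945 * sqrt(14)
a = 0.2907 nm


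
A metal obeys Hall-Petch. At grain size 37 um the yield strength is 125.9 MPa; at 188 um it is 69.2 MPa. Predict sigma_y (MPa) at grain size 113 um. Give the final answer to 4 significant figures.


sigma_y = sigma0 + k / sqrt(d)
1/sqrt(d1) = 1/sqrt(3.7e-05) = 164.399;  1/sqrt(d2) = 72.9325
k = (sigma1 - sigma2) / (1/sqrt(d1) - 1/sqrt(d2)) = (125.9 - 69.2) / (164.399 - 72.9325) = 0.619899 MPa*m^0.5
sigma0 = sigma1 - k/sqrt(d1) = 125.9 - 0.619899*164.399 = 23.9892 MPa
sigma_y(d3) = 23.9892 + 0.619899 / sqrt(1.13e-04) = 82.3 MPa


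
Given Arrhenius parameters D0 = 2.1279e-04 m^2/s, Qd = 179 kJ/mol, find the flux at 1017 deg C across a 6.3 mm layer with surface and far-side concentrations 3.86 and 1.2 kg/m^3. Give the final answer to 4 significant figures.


Step 1: D = D0 * exp(-Qd/(R*T))
T = 1017 + 273.15 = 1290.15 K
D = 2.1279e-04 * exp(-179e3 / (8.314 * 1290.15)) = 1.20357e-11 m^2/s
Step 2: J = D * (C1 - C2) / dx
J = 1.20357e-11 * (3.86 - 1.2) / 6.3e-03
J = 5.082e-09 kg/(m^2*s)


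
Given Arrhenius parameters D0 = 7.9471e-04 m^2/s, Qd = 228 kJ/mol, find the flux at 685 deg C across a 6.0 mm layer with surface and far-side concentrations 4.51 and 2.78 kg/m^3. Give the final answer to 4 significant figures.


Step 1: D = D0 * exp(-Qd/(R*T))
T = 685 + 273.15 = 958.15 K
D = 7.9471e-04 * exp(-228e3 / (8.314 * 958.15)) = 2.95175e-16 m^2/s
Step 2: J = D * (C1 - C2) / dx
J = 2.95175e-16 * (4.51 - 2.78) / 6e-03
J = 8.511e-14 kg/(m^2*s)


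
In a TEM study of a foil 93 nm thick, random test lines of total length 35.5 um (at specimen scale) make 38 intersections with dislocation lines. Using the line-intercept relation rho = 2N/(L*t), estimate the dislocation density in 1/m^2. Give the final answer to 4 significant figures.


rho = 2N / (L * t)
L = 35.5 um = 3.55e-05 m, t = 93 nm = 9.3e-08 m
rho = 2 * 38 / (3.55e-05 * 9.3e-08)
rho = 2.302e+13 1/m^2


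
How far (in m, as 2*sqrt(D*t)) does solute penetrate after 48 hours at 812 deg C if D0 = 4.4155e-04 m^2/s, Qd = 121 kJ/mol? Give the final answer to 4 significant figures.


Step 1: D = D0 * exp(-Qd/(R*T))
T = 1085.15 K
D = 4.4155e-04 * exp(-121e3 / (8.314 * 1085.15)) = 6.61194e-10 m^2/s
Step 2: L = 2*sqrt(D*t)
t = 48 h = 172800 s
L = 2*sqrt(6.61194e-10 * 172800) = 0.02138 m


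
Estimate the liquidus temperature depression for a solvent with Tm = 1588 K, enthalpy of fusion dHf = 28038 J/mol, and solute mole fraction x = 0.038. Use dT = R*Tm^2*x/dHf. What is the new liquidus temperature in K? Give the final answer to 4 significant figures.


dT = R*Tm^2*x / dHf
dT = 8.314 * 1588^2 * 0.038 / 28038
dT = 28.415 K
T_new = 1588 - 28.415 = 1560 K


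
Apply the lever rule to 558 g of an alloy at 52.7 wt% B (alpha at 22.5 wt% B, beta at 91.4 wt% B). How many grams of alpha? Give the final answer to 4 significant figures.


f_alpha = (C_beta - C0) / (C_beta - C_alpha)
f_alpha = (91.4 - 52.7) / (91.4 - 22.5) = 0.561684
m_alpha = f_alpha * m_total = 0.561684 * 558 = 313.4 g


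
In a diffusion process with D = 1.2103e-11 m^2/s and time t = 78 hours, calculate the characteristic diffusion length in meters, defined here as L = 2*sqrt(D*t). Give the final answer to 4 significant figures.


t = 78 hr = 280800 s
Diffusion length = 2*sqrt(D*t)
= 2*sqrt(1.2103e-11 * 280800)
= 3.687e-03 m


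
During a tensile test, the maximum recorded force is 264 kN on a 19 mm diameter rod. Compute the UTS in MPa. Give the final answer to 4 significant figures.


A0 = pi*(d/2)^2 = pi*(19/2)^2 = 283.529 mm^2
UTS = F_max / A0 = 264*1000 / 283.529
UTS = 931.1 MPa


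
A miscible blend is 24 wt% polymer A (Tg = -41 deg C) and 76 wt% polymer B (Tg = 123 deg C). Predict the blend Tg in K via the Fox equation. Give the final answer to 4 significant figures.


1/Tg = w1/Tg1 + w2/Tg2 (in Kelvin)
Tg1 = 232.15 K, Tg2 = 396.15 K
1/Tg = 0.24/232.15 + 0.76/396.15
Tg = 338.7 K


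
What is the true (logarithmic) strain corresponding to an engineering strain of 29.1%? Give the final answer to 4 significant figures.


epsilon_true = ln(1 + epsilon_eng)
epsilon_true = ln(1 + 0.291)
epsilon_true = 0.2554


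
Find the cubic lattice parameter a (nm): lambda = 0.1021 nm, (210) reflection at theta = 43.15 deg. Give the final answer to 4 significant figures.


d = lambda / (2*sin(theta))
d = 0.1021 / (2*sin(43.15 deg))
d = 0.0746442 nm
a = d * sqrt(h^2+k^2+l^2) = 0.0746442 * sqrt(5)
a = 0.1669 nm


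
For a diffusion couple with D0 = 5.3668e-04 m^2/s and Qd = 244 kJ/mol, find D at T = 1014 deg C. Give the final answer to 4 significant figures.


D = D0 * exp(-Qd / (R*T))
T = 1287.15 K
D = 5.3668e-04 * exp(-244e3 / (8.314 * 1287.15))
D = 6.721e-14 m^2/s


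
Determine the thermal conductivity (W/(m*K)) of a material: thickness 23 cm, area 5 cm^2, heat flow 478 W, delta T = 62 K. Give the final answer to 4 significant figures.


k = Q*L / (A*dT)
L = 0.23 m, A = 5e-04 m^2
k = 478 * 0.23 / (5e-04 * 62)
k = 3546 W/(m*K)


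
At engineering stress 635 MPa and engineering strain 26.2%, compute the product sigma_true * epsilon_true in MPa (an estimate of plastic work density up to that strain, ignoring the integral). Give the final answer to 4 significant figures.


sigma_true = sigma_eng * (1 + epsilon_eng)
sigma_true = 635 * (1 + 0.262) = 801.37 MPa
epsilon_true = ln(1 + epsilon_eng)
epsilon_true = ln(1 + 0.262) = 0.232698
sigma_true * epsilon_true = 801.37 * 0.232698 = 186.5 MPa
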